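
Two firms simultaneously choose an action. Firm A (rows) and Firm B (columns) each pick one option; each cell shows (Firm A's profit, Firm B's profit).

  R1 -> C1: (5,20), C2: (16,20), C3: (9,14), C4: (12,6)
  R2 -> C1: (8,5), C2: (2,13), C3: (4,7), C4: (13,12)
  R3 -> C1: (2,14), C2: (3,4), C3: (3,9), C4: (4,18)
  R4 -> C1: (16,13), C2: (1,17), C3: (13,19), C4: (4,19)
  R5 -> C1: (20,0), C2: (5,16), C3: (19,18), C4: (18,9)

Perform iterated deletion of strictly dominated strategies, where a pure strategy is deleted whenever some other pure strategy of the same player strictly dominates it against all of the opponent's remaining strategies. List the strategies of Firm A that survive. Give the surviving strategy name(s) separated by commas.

Firm A's strategy R2 is strictly dominated by R5 (C1: 20>8, C2: 5>2, C3: 19>4, C4: 18>13) and is removed.
Firm A's strategy R3 is strictly dominated by R1 (C1: 5>2, C2: 16>3, C3: 9>3, C4: 12>4) and is removed.
Row R4 is eliminated: R5 beats it against every remaining column (C1: 20>16, C2: 5>1, C3: 19>13, C4: 18>4).
Firm B's strategy C4 is strictly dominated by C2 (R1: 20>6, R5: 16>9) and is removed.
Among the remaining strategies, none is strictly dominated by another pure strategy of the same player, so the elimination stops.
Surviving strategies — Firm A: {R1, R5}; Firm B: {C1, C2, C3}.

R1, R5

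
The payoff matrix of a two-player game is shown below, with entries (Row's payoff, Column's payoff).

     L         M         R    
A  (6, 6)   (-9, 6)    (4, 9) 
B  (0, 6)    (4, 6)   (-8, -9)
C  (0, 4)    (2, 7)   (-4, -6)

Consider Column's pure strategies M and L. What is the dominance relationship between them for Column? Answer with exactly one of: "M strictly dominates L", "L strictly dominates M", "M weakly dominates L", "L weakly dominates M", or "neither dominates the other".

Compare M to L across each choice by Row: A: 6=6, B: 6=6, C: 7>4.
M is at least as good everywhere and strictly better somewhere (tied only at A, B), so M weakly but not strictly dominates L.

M weakly dominates L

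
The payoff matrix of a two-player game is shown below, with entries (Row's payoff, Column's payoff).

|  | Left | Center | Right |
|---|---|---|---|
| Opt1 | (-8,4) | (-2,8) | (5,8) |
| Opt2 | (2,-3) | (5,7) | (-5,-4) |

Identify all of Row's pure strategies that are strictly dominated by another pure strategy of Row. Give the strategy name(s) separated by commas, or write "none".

none

Nothing dominates Opt1: Opt2 at Right (5>-5).
Nothing dominates Opt2: Opt1 at Left (2>-8).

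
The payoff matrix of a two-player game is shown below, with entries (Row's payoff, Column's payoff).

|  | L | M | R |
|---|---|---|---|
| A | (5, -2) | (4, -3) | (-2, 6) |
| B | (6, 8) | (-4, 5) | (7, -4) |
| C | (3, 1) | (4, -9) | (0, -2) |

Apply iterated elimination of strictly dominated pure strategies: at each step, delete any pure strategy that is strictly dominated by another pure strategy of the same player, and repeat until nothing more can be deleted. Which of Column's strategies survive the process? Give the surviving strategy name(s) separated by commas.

Column M is eliminated: L beats it against every remaining row (A: -2>-3, B: 8>5, C: 1>-9).
Row's strategy A is strictly dominated by B (L: 6>5, R: 7>-2) and is removed.
Row C is eliminated: B beats it against every remaining column (L: 6>3, R: 7>0).
Column R is eliminated: L beats it against every remaining row (B: 8>-4).
Among the remaining strategies, none is strictly dominated by another pure strategy of the same player, so the elimination stops.
Surviving strategies — Row: {B}; Column: {L}.

L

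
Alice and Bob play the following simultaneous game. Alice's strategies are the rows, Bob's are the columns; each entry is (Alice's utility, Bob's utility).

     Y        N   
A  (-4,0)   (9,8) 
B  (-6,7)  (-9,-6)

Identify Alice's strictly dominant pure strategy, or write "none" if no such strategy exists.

A vs B: Y: -4>-6, N: 9>-9.
A strictly beats every other strategy against every opponent action, so it is strictly dominant.

A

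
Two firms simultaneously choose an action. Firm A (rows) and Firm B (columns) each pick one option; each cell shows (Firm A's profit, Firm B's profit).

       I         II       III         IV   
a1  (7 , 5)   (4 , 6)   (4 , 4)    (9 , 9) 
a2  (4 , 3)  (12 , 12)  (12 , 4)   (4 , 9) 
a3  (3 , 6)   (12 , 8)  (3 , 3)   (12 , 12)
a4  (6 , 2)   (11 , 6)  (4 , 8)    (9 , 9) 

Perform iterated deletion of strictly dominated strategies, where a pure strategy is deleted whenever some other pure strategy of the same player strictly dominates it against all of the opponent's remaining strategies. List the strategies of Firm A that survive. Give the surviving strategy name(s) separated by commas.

For Firm B, II strictly dominates I on the remaining rows (a1: 6>5, a2: 12>3, a3: 8>6, a4: 6>2); eliminate I.
Firm B's strategy III is strictly dominated by IV (a1: 9>4, a2: 9>4, a3: 12>3, a4: 9>8) and is removed.
Row a1 is eliminated: a3 beats it against every remaining column (II: 12>4, IV: 12>9).
For Firm A, a3 strictly dominates a4 on the remaining columns (II: 12>11, IV: 12>9); eliminate a4.
Among the remaining strategies, none is strictly dominated by another pure strategy of the same player, so the elimination stops.
Surviving strategies — Firm A: {a2, a3}; Firm B: {II, IV}.

a2, a3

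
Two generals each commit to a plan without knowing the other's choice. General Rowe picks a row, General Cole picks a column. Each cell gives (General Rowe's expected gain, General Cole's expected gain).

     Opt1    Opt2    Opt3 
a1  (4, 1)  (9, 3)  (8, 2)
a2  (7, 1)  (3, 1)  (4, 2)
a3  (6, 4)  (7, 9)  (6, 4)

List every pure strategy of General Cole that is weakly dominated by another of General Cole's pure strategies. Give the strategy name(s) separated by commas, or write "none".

Opt1

Opt1: dominated, since Opt2 does at least as well everywhere (a1: 3>1, a2: 1=1, a3: 9>4).
Opt2 is not dominated — it holds its own against Opt1 at a1 (3>1); Opt3 at a1 (3>2).
Opt3 is not dominated — it holds its own against Opt1 at a1 (2>1); Opt2 at a2 (2>1).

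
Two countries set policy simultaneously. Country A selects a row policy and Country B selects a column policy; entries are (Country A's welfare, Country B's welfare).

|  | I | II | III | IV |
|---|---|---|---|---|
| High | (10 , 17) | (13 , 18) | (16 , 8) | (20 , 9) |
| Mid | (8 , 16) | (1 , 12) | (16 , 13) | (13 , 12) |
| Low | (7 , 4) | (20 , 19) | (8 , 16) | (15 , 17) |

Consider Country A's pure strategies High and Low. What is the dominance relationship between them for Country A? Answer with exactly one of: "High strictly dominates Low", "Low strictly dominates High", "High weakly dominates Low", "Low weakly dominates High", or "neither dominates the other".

Compare High to Low across each choice by Country B: I: 10>7, II: 13<20, III: 16>8, IV: 20>15.
High does better at I, III, IV but worse at II; neither strategy dominates the other.

neither dominates the other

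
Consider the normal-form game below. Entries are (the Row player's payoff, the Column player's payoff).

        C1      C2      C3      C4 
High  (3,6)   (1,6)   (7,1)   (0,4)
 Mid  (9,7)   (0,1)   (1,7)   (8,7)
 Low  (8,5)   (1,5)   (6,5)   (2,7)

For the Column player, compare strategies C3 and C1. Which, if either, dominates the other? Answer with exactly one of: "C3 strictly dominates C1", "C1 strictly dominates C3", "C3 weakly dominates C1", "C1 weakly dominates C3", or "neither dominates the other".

C1 weakly dominates C3

C3's payoffs vs C1's, by the Row player's action — High: 1<6, Mid: 7=7, Low: 5=5.
C1 is at least as good everywhere and strictly better somewhere (tied at Mid, Low), so C1 weakly dominates C3.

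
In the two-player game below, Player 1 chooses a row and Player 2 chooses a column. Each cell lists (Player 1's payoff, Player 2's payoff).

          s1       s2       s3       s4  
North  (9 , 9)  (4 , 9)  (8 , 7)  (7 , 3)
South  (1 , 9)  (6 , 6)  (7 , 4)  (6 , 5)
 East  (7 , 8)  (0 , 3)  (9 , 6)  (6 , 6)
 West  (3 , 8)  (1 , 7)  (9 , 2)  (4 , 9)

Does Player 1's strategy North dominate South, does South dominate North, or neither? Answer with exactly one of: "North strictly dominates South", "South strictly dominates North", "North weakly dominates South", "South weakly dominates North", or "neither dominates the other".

Compare North to South across each opponent action: s1: 9>1, s2: 4<6, s3: 8>7, s4: 7>6.
North does better at s1, s3, s4 but worse at s2; neither strategy dominates the other.

neither dominates the other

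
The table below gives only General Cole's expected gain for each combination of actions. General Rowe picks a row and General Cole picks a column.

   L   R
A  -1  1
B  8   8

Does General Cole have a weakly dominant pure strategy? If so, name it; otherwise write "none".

R vs L: A: 1>-1, B: 8=8.
R is at least as good as every other strategy against every opponent action, so it is weakly dominant.

R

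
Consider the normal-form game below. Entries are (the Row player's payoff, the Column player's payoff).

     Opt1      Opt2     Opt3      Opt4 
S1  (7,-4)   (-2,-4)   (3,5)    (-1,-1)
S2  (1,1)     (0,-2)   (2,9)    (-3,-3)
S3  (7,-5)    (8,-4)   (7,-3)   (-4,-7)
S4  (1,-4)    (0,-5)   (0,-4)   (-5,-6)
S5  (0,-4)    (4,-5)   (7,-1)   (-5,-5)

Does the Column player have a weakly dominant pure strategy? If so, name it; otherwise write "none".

Opt3

Opt3 vs Opt1: S1: 5>-4, S2: 9>1, S3: -3>-5, S4: -4=-4, S5: -1>-4.
Opt3 vs Opt2: S1: 5>-4, S2: 9>-2, S3: -3>-4, S4: -4>-5, S5: -1>-5.
Opt3 vs Opt4: S1: 5>-1, S2: 9>-3, S3: -3>-7, S4: -4>-6, S5: -1>-5.
Opt3 is at least as good as every other strategy against every opponent action, so it is weakly dominant.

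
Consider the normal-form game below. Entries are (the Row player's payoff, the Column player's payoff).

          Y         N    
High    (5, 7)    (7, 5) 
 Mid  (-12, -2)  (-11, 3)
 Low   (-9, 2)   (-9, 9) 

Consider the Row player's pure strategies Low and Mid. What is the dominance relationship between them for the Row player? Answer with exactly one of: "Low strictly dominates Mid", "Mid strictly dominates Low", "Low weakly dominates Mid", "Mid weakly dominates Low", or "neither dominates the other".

Compare Low to Mid across every action of the Column player: Y: -9>-12, N: -9>-11.
Every comparison favours Low, so Low strictly dominates Mid.

Low strictly dominates Mid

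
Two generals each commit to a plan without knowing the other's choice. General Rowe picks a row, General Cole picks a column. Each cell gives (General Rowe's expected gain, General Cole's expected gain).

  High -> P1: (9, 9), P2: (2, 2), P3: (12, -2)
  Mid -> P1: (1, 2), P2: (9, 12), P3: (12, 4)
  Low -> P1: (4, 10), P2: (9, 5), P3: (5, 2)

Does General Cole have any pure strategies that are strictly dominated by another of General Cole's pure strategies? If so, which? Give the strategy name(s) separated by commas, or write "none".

P3

P1 is not dominated — it holds its own against P2 at High (9>2); P3 at High (9>-2).
Nothing dominates P2: P1 at Mid (12>2); P3 at High (2>-2).
P2 strictly dominates P3 — High: 2>-2, Mid: 12>4, Low: 5>2.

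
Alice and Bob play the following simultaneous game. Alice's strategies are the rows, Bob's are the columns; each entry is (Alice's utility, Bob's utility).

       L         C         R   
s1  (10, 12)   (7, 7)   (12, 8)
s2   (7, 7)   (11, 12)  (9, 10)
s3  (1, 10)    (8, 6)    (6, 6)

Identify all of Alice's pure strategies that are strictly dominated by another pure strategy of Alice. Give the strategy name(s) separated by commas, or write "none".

Nothing dominates s1: s2 at L (10>7); s3 at L (10>1).
s2 is not dominated — it holds its own against s1 at C (11>7); s3 at L (7>1).
s3: dominated, since s2 does at least as well everywhere (L: 7>1, C: 11>8, R: 9>6).

s3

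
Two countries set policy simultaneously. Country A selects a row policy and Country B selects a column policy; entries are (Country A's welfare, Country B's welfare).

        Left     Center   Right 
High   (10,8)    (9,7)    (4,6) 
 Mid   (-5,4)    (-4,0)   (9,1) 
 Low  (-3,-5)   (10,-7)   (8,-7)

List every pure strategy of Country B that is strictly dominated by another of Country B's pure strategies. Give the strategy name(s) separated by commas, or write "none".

Left: no other strategy beats it everywhere (Center at High (8>7); Right at High (8>6)).
Center: dominated, since Left does at least as well everywhere (High: 8>7, Mid: 4>0, Low: -5>-7).
Right: dominated, since Left does at least as well everywhere (High: 8>6, Mid: 4>1, Low: -5>-7).

Center, Right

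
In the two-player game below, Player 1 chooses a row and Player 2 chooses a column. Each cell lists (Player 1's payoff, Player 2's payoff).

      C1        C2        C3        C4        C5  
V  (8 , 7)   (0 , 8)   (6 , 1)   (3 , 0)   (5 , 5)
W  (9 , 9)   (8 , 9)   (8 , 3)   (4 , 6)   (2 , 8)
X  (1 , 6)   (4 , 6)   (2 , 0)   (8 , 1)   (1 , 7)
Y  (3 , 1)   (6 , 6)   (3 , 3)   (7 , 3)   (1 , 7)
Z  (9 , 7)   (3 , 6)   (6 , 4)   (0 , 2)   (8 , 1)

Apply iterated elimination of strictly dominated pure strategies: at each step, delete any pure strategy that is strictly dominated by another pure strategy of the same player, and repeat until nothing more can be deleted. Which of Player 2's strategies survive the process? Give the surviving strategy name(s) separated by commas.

For Player 2, C2 strictly dominates C3 on the remaining rows (V: 8>1, W: 9>3, X: 6>0, Y: 6>3, Z: 6>4); eliminate C3.
Column C4 is eliminated: C2 beats it against every remaining row (V: 8>0, W: 9>6, X: 6>1, Y: 6>3, Z: 6>2).
For Player 1, Z strictly dominates V on the remaining columns (C1: 9>8, C2: 3>0, C5: 8>5); eliminate V.
Row X is eliminated: W beats it against every remaining column (C1: 9>1, C2: 8>4, C5: 2>1).
Row Y is eliminated: W beats it against every remaining column (C1: 9>3, C2: 8>6, C5: 2>1).
Player 2's strategy C5 is strictly dominated by C1 (W: 9>8, Z: 7>1) and is removed.
Among the remaining strategies, none is strictly dominated by another pure strategy of the same player, so the elimination stops.
Surviving strategies — Player 1: {W, Z}; Player 2: {C1, C2}.

C1, C2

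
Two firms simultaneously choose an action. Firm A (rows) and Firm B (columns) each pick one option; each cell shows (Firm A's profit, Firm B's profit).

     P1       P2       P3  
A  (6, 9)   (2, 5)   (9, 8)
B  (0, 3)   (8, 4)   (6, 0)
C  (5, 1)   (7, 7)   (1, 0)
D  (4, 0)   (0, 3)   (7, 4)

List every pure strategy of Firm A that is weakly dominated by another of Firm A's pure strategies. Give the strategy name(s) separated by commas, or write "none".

D

A is not dominated — it holds its own against B at P1 (6>0); C at P1 (6>5); D at P1 (6>4).
B: no other strategy beats it everywhere (A at P2 (8>2); C at P2 (8>7); D at P2 (8>0)).
C: no other strategy beats it everywhere (A at P2 (7>2); B at P1 (5>0); D at P1 (5>4)).
A weakly dominates D — P1: 6>4, P2: 2>0, P3: 9>7.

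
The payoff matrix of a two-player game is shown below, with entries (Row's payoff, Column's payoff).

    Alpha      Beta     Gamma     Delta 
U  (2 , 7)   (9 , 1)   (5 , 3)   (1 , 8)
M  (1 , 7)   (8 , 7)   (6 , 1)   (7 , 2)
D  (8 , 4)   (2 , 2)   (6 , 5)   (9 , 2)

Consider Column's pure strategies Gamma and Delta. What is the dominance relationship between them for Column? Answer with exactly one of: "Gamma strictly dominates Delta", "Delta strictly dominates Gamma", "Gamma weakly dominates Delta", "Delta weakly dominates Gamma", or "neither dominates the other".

Compare Gamma to Delta across each opponent action: U: 3<8, M: 1<2, D: 5>2.
Gamma does better at D but worse at U, M; neither strategy dominates the other.

neither dominates the other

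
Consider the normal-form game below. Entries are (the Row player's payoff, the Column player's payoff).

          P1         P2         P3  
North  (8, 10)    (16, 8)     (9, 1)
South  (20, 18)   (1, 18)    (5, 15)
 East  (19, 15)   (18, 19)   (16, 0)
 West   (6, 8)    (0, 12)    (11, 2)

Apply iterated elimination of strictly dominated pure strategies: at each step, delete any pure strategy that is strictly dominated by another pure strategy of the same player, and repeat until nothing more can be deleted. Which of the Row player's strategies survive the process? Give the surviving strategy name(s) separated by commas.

South, East

The Row player's strategy North is strictly dominated by East (P1: 19>8, P2: 18>16, P3: 16>9) and is removed.
The Row player's strategy West is strictly dominated by East (P1: 19>6, P2: 18>0, P3: 16>11) and is removed.
Column P3 is eliminated: P1 beats it against every remaining row (South: 18>15, East: 15>0).
Among the remaining strategies, none is strictly dominated by another pure strategy of the same player, so the elimination stops.
Surviving strategies — the Row player: {South, East}; the Column player: {P1, P2}.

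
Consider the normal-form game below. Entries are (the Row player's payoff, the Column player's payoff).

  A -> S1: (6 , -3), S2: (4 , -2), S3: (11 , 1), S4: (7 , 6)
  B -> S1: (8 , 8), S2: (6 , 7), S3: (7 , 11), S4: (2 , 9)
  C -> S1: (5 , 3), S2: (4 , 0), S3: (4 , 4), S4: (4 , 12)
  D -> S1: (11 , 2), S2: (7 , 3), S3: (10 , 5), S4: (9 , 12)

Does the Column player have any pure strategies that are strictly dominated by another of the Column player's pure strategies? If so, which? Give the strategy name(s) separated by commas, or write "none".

S1, S2

S1: dominated, since S3 does at least as well everywhere (A: 1>-3, B: 11>8, C: 4>3, D: 5>2).
S2: dominated, since S3 does at least as well everywhere (A: 1>-2, B: 11>7, C: 4>0, D: 5>3).
S3 is not dominated — it holds its own against S1 at A (1>-3); S2 at A (1>-2); S4 at B (11>9).
S4 is not dominated — it holds its own against S1 at A (6>-3); S2 at A (6>-2); S3 at A (6>1).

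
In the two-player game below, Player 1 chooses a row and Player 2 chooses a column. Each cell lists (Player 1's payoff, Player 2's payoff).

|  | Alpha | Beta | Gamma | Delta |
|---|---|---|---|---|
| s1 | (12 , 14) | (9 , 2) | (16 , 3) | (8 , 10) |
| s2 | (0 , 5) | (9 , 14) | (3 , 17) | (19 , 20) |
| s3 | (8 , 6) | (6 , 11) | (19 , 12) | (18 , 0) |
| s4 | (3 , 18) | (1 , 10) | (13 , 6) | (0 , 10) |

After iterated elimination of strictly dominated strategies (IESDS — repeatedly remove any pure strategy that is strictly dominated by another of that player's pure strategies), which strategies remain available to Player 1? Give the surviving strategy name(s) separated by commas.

s1, s2, s3

Row s4 is eliminated: s1 beats it against every remaining column (Alpha: 12>3, Beta: 9>1, Gamma: 16>13, Delta: 8>0).
For Player 2, Gamma strictly dominates Beta on the remaining rows (s1: 3>2, s2: 17>14, s3: 12>11); eliminate Beta.
Among the remaining strategies, none is strictly dominated by another pure strategy of the same player, so the elimination stops.
Surviving strategies — Player 1: {s1, s2, s3}; Player 2: {Alpha, Gamma, Delta}.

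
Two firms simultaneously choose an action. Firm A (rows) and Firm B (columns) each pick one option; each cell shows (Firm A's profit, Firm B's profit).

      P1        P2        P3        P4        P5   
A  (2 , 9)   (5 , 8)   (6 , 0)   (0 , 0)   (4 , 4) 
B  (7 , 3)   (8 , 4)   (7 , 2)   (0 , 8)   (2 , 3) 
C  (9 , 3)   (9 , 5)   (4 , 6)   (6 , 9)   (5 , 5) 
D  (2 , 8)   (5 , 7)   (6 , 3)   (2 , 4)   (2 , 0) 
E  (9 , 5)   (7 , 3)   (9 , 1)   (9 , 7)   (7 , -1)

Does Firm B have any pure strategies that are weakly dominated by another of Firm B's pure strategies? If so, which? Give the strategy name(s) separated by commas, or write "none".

P1 is not dominated — it holds its own against P2 at A (9>8); P3 at A (9>0); P4 at A (9>0); P5 at A (9>4).
P2: no other strategy beats it everywhere (P1 at B (4>3); P3 at A (8>0); P4 at A (8>0); P5 at A (8>4)).
P3 is weakly dominated by P4 (A: 0=0, B: 8>2, C: 9>6, D: 4>3, E: 7>1).
Nothing dominates P4: P1 at B (8>3); P2 at B (8>4); P3 at B (8>2); P5 at B (8>3).
P5 is weakly dominated by P2 (A: 8>4, B: 4>3, C: 5=5, D: 7>0, E: 3>-1).

P3, P5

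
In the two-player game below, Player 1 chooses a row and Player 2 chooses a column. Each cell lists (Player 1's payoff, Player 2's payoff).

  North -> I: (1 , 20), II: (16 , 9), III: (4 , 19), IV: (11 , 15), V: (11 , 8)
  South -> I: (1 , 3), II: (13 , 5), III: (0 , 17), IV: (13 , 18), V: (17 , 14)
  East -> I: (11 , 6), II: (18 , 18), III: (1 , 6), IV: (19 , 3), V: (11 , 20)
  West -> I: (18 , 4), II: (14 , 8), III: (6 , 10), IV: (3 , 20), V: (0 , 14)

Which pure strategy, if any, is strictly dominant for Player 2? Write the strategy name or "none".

none

I fails to dominate II at South (3<5).
II fails to dominate I at North (9<20).
III fails to dominate I at North (19<20).
IV fails to dominate I at North (15<20).
V fails to dominate I at North (8<20).
No single strategy dominates all the others.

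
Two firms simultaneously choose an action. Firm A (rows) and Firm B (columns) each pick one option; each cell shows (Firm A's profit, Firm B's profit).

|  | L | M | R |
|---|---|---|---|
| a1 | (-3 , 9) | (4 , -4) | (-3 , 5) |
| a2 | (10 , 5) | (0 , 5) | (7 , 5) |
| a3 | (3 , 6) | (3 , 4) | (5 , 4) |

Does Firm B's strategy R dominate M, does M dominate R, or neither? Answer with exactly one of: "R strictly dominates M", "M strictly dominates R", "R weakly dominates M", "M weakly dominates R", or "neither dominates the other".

R weakly dominates M

R's payoffs vs M's, by Firm A's action — a1: 5>-4, a2: 5=5, a3: 4=4.
R is at least as good everywhere and strictly better somewhere (tied only at a2, a3), so R weakly but not strictly dominates M.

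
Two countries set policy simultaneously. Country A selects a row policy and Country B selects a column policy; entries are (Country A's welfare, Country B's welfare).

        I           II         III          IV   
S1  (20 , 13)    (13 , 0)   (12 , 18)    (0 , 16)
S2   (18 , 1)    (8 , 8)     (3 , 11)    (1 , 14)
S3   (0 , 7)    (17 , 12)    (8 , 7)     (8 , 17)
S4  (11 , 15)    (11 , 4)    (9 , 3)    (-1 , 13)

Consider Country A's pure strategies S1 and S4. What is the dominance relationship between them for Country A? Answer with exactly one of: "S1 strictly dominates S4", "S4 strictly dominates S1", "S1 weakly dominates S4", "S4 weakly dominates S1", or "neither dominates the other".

S1 strictly dominates S4

Compare S1 to S4 across every action of Country B: I: 20>11, II: 13>11, III: 12>9, IV: 0>-1.
Every comparison favours S1, so S1 strictly dominates S4.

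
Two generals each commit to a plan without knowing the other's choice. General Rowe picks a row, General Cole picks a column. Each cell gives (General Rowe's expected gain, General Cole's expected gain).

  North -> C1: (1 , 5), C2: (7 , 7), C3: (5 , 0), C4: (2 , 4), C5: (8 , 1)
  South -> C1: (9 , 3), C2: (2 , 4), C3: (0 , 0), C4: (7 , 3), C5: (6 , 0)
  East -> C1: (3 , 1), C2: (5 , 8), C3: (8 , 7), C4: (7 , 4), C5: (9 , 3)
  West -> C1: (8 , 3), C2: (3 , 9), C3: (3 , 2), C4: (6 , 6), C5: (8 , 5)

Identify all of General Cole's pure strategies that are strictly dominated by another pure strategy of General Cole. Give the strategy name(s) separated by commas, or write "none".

C1, C3, C4, C5

C1: dominated, since C2 does at least as well everywhere (North: 7>5, South: 4>3, East: 8>1, West: 9>3).
C2: no other strategy beats it everywhere (C1 at North (7>5); C3 at North (7>0); C4 at North (7>4); C5 at North (7>1)).
C3: dominated, since C2 does at least as well everywhere (North: 7>0, South: 4>0, East: 8>7, West: 9>2).
C4 is strictly dominated by C2 (North: 7>4, South: 4>3, East: 8>4, West: 9>6).
C5 is strictly dominated by C2 (North: 7>1, South: 4>0, East: 8>3, West: 9>5).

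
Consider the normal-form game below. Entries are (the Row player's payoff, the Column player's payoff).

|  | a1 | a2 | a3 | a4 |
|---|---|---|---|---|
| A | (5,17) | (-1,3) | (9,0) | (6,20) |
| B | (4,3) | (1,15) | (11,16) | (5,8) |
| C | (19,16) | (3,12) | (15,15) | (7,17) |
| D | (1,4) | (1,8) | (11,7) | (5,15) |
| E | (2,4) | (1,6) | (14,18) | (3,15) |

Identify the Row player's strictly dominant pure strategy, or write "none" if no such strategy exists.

C

C vs A: a1: 19>5, a2: 3>-1, a3: 15>9, a4: 7>6.
C vs B: a1: 19>4, a2: 3>1, a3: 15>11, a4: 7>5.
C vs D: a1: 19>1, a2: 3>1, a3: 15>11, a4: 7>5.
C vs E: a1: 19>2, a2: 3>1, a3: 15>14, a4: 7>3.
C strictly beats every other strategy against every opponent action, so it is strictly dominant.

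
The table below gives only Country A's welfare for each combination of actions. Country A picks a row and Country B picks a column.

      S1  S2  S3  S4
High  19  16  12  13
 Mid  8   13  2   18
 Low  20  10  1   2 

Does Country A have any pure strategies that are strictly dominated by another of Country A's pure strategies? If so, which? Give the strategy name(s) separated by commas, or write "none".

Nothing dominates High: Mid at S1 (19>8); Low at S2 (16>10).
Mid: no other strategy beats it everywhere (High at S4 (18>13); Low at S2 (13>10)).
Nothing dominates Low: High at S1 (20>19); Mid at S1 (20>8).

none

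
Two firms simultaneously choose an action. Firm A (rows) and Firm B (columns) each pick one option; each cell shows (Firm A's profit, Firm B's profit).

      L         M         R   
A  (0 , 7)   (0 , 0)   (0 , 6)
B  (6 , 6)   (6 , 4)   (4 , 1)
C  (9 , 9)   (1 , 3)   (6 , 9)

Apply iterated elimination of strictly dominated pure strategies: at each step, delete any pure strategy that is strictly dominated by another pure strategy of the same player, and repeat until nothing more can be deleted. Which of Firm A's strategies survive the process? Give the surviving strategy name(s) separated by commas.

For Firm A, B strictly dominates A on the remaining columns (L: 6>0, M: 6>0, R: 4>0); eliminate A.
Firm B's strategy M is strictly dominated by L (B: 6>4, C: 9>3) and is removed.
For Firm A, C strictly dominates B on the remaining columns (L: 9>6, R: 6>4); eliminate B.
Among the remaining strategies, none is strictly dominated by another pure strategy of the same player, so the elimination stops.
Surviving strategies — Firm A: {C}; Firm B: {L, R}.

C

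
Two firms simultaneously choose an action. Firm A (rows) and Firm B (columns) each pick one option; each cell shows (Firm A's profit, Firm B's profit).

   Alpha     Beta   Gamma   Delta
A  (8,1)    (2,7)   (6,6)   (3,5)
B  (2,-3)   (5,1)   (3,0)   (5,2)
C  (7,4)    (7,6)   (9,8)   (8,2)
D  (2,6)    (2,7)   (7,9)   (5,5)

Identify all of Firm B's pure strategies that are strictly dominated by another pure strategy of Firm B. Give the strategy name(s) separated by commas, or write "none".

Alpha

Beta strictly dominates Alpha — A: 7>1, B: 1>-3, C: 6>4, D: 7>6.
Beta is not dominated — it holds its own against Alpha at A (7>1); Gamma at A (7>6); Delta at A (7>5).
Gamma is not dominated — it holds its own against Alpha at A (6>1); Beta at C (8>6); Delta at A (6>5).
Delta: no other strategy beats it everywhere (Alpha at A (5>1); Beta at B (2>1); Gamma at B (2>0)).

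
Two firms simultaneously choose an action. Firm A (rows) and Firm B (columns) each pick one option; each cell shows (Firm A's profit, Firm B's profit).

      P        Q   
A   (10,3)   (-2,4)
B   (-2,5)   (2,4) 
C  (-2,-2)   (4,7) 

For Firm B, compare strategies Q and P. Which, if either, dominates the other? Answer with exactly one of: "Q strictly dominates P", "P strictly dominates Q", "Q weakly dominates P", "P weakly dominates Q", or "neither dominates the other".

Compare Q to P across each choice by Firm A: A: 4>3, B: 4<5, C: 7>-2.
Q does better at A, C but worse at B; neither strategy dominates the other.

neither dominates the other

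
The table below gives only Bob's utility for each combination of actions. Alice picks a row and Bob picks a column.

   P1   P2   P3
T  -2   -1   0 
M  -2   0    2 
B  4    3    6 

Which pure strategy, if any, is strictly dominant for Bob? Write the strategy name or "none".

P3

P3 vs P1: T: 0>-2, M: 2>-2, B: 6>4.
P3 vs P2: T: 0>-1, M: 2>0, B: 6>3.
P3 strictly beats every other strategy against every opponent action, so it is strictly dominant.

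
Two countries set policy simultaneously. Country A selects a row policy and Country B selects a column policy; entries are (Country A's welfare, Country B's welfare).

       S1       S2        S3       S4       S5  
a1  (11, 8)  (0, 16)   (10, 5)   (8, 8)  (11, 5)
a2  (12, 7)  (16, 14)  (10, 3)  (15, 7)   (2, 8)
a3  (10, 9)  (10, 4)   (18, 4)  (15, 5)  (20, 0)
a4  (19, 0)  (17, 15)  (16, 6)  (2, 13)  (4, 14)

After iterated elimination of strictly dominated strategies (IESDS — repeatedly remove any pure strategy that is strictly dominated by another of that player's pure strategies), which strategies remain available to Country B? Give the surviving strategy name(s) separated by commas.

S1, S2, S4

For Country B, S4 strictly dominates S3 on the remaining rows (a1: 8>5, a2: 7>3, a3: 5>4, a4: 13>6); eliminate S3.
For Country B, S2 strictly dominates S5 on the remaining rows (a1: 16>5, a2: 14>8, a3: 4>0, a4: 15>14); eliminate S5.
For Country A, a2 strictly dominates a1 on the remaining columns (S1: 12>11, S2: 16>0, S4: 15>8); eliminate a1.
Among the remaining strategies, none is strictly dominated by another pure strategy of the same player, so the elimination stops.
Surviving strategies — Country A: {a2, a3, a4}; Country B: {S1, S2, S4}.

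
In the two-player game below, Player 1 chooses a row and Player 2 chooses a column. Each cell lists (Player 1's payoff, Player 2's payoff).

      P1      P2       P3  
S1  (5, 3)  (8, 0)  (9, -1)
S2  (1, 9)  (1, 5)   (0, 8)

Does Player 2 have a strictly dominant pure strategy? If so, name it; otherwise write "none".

P1

P1 vs P2: S1: 3>0, S2: 9>5.
P1 vs P3: S1: 3>-1, S2: 9>8.
P1 strictly beats every other strategy against every opponent action, so it is strictly dominant.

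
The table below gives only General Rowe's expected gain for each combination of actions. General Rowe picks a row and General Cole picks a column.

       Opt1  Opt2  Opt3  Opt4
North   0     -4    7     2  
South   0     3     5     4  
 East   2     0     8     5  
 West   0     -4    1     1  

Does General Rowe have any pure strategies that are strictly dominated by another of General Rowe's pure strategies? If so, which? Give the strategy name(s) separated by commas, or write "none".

North: dominated, since East does at least as well everywhere (Opt1: 2>0, Opt2: 0>-4, Opt3: 8>7, Opt4: 5>2).
South: no other strategy beats it everywhere (North at Opt1 (0=0); East at Opt2 (3>0); West at Opt1 (0=0)).
Nothing dominates East: North at Opt1 (2>0); South at Opt1 (2>0); West at Opt1 (2>0).
East strictly dominates West — Opt1: 2>0, Opt2: 0>-4, Opt3: 8>1, Opt4: 5>1.

North, West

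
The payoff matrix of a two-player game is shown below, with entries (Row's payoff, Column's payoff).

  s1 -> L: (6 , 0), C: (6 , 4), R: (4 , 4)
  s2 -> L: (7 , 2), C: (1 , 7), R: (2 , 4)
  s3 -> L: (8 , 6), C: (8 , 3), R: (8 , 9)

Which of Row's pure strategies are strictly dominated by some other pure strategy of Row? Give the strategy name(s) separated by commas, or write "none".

s1, s2

s1: dominated, since s3 does at least as well everywhere (L: 8>6, C: 8>6, R: 8>4).
s2: dominated, since s3 does at least as well everywhere (L: 8>7, C: 8>1, R: 8>2).
s3 is not dominated — it holds its own against s1 at L (8>6); s2 at L (8>7).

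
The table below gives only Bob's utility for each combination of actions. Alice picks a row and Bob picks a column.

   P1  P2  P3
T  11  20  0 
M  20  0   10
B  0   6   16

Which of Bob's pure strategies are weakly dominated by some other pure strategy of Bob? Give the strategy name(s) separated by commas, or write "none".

P1 is not dominated — it holds its own against P2 at M (20>0); P3 at T (11>0).
Nothing dominates P2: P1 at T (20>11); P3 at T (20>0).
P3 is not dominated — it holds its own against P1 at B (16>0); P2 at M (10>0).

none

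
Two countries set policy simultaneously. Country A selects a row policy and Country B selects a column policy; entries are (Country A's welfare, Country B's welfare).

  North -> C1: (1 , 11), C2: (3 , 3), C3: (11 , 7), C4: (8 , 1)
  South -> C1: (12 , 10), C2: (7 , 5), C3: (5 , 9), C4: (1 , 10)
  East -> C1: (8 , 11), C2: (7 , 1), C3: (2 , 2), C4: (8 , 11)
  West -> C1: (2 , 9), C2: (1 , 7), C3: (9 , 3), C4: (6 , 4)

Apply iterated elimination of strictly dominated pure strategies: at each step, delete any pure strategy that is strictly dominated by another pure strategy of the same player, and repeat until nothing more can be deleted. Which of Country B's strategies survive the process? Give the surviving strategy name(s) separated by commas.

For Country B, C1 strictly dominates C2 on the remaining rows (North: 11>3, South: 10>5, East: 11>1, West: 9>7); eliminate C2.
Column C3 is eliminated: C1 beats it against every remaining row (North: 11>7, South: 10>9, East: 11>2, West: 9>3).
For Country A, East strictly dominates West on the remaining columns (C1: 8>2, C4: 8>6); eliminate West.
Among the remaining strategies, none is strictly dominated by another pure strategy of the same player, so the elimination stops.
Surviving strategies — Country A: {North, South, East}; Country B: {C1, C4}.

C1, C4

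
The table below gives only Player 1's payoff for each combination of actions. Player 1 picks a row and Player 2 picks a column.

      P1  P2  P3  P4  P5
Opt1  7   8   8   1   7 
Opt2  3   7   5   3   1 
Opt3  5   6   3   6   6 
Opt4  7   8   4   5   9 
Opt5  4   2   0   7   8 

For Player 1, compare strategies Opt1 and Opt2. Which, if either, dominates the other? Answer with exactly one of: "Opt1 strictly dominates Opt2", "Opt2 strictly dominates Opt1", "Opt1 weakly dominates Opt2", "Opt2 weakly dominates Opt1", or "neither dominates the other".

neither dominates the other

Compare Opt1 to Opt2 across every action of Player 2: P1: 7>3, P2: 8>7, P3: 8>5, P4: 1<3, P5: 7>1.
Opt1 does better at P1, P2, P3, P5 but worse at P4; neither strategy dominates the other.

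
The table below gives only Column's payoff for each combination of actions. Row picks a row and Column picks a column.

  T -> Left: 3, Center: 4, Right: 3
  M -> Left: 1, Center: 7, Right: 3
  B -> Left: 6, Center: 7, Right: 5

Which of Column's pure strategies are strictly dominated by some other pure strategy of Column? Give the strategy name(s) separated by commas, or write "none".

Left, Right

Left: dominated, since Center does at least as well everywhere (T: 4>3, M: 7>1, B: 7>6).
Center: no other strategy beats it everywhere (Left at T (4>3); Right at T (4>3)).
Right: dominated, since Center does at least as well everywhere (T: 4>3, M: 7>3, B: 7>5).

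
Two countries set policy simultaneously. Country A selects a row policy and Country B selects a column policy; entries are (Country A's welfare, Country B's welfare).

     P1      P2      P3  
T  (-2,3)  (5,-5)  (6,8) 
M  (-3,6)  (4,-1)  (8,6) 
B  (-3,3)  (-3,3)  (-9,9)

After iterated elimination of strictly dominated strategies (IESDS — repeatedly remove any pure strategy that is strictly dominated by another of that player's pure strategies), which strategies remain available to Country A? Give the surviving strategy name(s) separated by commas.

T, M

For Country A, T strictly dominates B on the remaining columns (P1: -2>-3, P2: 5>-3, P3: 6>-9); eliminate B.
Country B's strategy P2 is strictly dominated by P1 (T: 3>-5, M: 6>-1) and is removed.
Among the remaining strategies, none is strictly dominated by another pure strategy of the same player, so the elimination stops.
Surviving strategies — Country A: {T, M}; Country B: {P1, P3}.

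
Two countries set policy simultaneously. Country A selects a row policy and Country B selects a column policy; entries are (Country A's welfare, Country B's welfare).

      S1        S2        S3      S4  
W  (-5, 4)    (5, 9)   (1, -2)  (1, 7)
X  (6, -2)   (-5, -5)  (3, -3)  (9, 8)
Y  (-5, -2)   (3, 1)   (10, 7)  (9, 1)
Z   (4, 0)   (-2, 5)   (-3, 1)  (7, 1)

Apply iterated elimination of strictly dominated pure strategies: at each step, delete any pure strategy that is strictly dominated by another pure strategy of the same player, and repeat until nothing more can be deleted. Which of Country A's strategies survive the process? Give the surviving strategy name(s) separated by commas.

Country B's strategy S1 is strictly dominated by S4 (W: 7>4, X: 8>-2, Y: 1>-2, Z: 1>0) and is removed.
For Country A, Y strictly dominates Z on the remaining columns (S2: 3>-2, S3: 10>-3, S4: 9>7); eliminate Z.
Among the remaining strategies, none is strictly dominated by another pure strategy of the same player, so the elimination stops.
Surviving strategies — Country A: {W, X, Y}; Country B: {S2, S3, S4}.

W, X, Y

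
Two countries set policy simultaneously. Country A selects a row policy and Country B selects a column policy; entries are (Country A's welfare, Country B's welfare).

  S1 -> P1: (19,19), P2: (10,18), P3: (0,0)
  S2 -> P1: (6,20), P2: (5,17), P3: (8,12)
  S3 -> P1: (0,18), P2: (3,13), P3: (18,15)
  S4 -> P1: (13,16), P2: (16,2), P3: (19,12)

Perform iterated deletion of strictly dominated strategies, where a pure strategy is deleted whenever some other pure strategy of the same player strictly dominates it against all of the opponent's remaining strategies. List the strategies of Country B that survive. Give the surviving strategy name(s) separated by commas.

Row S2 is eliminated: S4 beats it against every remaining column (P1: 13>6, P2: 16>5, P3: 19>8).
Row S3 is eliminated: S4 beats it against every remaining column (P1: 13>0, P2: 16>3, P3: 19>18).
For Country B, P1 strictly dominates P2 on the remaining rows (S1: 19>18, S4: 16>2); eliminate P2.
For Country B, P1 strictly dominates P3 on the remaining rows (S1: 19>0, S4: 16>12); eliminate P3.
Country A's strategy S4 is strictly dominated by S1 (P1: 19>13) and is removed.
Among the remaining strategies, none is strictly dominated by another pure strategy of the same player, so the elimination stops.
Surviving strategies — Country A: {S1}; Country B: {P1}.

P1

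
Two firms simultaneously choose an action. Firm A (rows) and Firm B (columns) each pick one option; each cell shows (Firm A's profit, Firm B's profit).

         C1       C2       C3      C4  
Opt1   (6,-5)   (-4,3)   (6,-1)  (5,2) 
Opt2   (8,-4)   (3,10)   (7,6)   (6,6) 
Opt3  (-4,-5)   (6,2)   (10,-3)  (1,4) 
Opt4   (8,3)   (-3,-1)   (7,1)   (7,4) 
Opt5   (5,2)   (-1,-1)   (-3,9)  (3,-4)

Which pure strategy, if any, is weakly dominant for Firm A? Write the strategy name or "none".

Opt1 fails to dominate Opt2 at C1 (6<8).
Opt2 fails to dominate Opt3 at C2 (3<6).
Opt3 fails to dominate Opt1 at C1 (-4<6).
Opt4 fails to dominate Opt2 at C2 (-3<3).
Opt5 fails to dominate Opt1 at C1 (5<6).
No single strategy dominates all the others.

none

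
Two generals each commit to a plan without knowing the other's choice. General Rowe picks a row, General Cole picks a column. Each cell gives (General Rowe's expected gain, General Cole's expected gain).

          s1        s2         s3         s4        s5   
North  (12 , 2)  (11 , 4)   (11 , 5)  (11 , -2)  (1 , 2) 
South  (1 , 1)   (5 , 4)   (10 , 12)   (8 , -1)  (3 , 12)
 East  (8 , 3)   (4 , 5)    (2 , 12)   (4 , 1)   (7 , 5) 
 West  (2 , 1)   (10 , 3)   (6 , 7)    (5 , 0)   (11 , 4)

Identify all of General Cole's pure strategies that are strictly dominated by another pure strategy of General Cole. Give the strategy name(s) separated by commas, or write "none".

s1, s2, s4

s1 is strictly dominated by s2 (North: 4>2, South: 4>1, East: 5>3, West: 3>1).
s2 is strictly dominated by s3 (North: 5>4, South: 12>4, East: 12>5, West: 7>3).
Nothing dominates s3: s1 at North (5>2); s2 at North (5>4); s4 at North (5>-2); s5 at North (5>2).
s4: dominated, since s1 does at least as well everywhere (North: 2>-2, South: 1>-1, East: 3>1, West: 1>0).
s5 is not dominated — it holds its own against s1 at North (2=2); s2 at South (12>4); s3 at South (12=12); s4 at North (2>-2).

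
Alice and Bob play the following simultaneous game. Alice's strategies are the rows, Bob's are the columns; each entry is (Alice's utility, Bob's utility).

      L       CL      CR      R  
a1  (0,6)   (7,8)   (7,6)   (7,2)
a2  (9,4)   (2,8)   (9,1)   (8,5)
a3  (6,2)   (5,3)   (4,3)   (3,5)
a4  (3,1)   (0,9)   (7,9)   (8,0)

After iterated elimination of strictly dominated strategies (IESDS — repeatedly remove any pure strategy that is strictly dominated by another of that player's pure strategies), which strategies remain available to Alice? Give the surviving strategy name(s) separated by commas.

For Bob, CL strictly dominates L on the remaining rows (a1: 8>6, a2: 8>4, a3: 3>2, a4: 9>1); eliminate L.
For Alice, a1 strictly dominates a3 on the remaining columns (CL: 7>5, CR: 7>4, R: 7>3); eliminate a3.
For Bob, CL strictly dominates R on the remaining rows (a1: 8>2, a2: 8>5, a4: 9>0); eliminate R.
For Alice, a2 strictly dominates a4 on the remaining columns (CL: 2>0, CR: 9>7); eliminate a4.
Bob's strategy CR is strictly dominated by CL (a1: 8>6, a2: 8>1) and is removed.
For Alice, a1 strictly dominates a2 on the remaining columns (CL: 7>2); eliminate a2.
Among the remaining strategies, none is strictly dominated by another pure strategy of the same player, so the elimination stops.
Surviving strategies — Alice: {a1}; Bob: {CL}.

a1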